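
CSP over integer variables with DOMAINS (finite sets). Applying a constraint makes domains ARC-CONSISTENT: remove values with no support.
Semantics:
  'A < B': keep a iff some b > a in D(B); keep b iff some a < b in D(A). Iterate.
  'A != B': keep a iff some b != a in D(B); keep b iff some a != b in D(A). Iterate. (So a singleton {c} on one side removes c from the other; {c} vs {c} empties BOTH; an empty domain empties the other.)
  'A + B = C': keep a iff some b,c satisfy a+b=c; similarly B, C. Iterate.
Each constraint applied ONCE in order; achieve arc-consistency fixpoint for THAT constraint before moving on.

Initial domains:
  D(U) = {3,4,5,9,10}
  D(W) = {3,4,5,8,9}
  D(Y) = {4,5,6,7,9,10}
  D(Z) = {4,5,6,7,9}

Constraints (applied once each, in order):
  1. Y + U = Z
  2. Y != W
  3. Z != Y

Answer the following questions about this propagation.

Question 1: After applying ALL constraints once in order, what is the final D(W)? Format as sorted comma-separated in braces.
Constraint 1 (Y + U = Z) on D(Y)={4,5,6,7,9,10} D(U)={3,4,5,9,10} D(Z)={4,5,6,7,9}: Y {4,5,6,7,9,10}->{4,5,6}; U {3,4,5,9,10}->{3,4,5}; Z {4,5,6,7,9}->{7,9}
Constraint 2 (Y != W) on D(Y)={4,5,6} D(W)={3,4,5,8,9}: no change
Constraint 3 (Z != Y) on D(Z)={7,9} D(Y)={4,5,6}: no change
So after all 3 constraints: D(W) = {3,4,5,8,9}

Answer: {3,4,5,8,9}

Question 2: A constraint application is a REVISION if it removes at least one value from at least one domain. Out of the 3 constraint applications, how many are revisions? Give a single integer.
Answer: 1

Derivation:
Constraint 1 (Y + U = Z) on D(Y)={4,5,6,7,9,10} D(U)={3,4,5,9,10} D(Z)={4,5,6,7,9}: Y {4,5,6,7,9,10}->{4,5,6}; U {3,4,5,9,10}->{3,4,5}; Z {4,5,6,7,9}->{7,9} => REVISION
Constraint 2 (Y != W) on D(Y)={4,5,6} D(W)={3,4,5,8,9}: no change => not a revision
Constraint 3 (Z != Y) on D(Z)={7,9} D(Y)={4,5,6}: no change => not a revision
Total revisions = 1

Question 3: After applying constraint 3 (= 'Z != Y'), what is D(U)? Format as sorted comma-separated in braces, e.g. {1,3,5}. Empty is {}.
Answer: {3,4,5}

Derivation:
Constraint 1 (Y + U = Z) on D(Y)={4,5,6,7,9,10} D(U)={3,4,5,9,10} D(Z)={4,5,6,7,9}: Y {4,5,6,7,9,10}->{4,5,6}; U {3,4,5,9,10}->{3,4,5}; Z {4,5,6,7,9}->{7,9}
Constraint 2 (Y != W) on D(Y)={4,5,6} D(W)={3,4,5,8,9}: no change
Constraint 3 (Z != Y) on D(Z)={7,9} D(Y)={4,5,6}: no change
So after constraint 3: D(U) = {3,4,5}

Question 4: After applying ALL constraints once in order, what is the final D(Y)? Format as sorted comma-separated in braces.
Constraint 1 (Y + U = Z) on D(Y)={4,5,6,7,9,10} D(U)={3,4,5,9,10} D(Z)={4,5,6,7,9}: Y {4,5,6,7,9,10}->{4,5,6}; U {3,4,5,9,10}->{3,4,5}; Z {4,5,6,7,9}->{7,9}
Constraint 2 (Y != W) on D(Y)={4,5,6} D(W)={3,4,5,8,9}: no change
Constraint 3 (Z != Y) on D(Z)={7,9} D(Y)={4,5,6}: no change
So after all 3 constraints: D(Y) = {4,5,6}

Answer: {4,5,6}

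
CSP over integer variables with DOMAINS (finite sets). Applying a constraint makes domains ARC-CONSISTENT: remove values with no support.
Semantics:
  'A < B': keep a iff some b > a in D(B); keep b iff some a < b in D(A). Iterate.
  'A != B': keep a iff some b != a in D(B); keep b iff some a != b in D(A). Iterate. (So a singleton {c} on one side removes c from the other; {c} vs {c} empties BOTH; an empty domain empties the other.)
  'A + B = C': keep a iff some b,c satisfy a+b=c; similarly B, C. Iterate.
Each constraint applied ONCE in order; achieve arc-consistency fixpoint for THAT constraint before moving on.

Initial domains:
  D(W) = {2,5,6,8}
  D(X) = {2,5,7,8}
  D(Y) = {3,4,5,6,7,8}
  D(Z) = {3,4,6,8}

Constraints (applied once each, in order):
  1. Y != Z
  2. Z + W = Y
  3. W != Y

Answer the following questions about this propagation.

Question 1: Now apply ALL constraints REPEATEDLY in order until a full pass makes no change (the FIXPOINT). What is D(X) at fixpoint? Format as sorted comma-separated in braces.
Answer: {2,5,7,8}

Derivation:
pass 0 (initial): D(X)={2,5,7,8}
pass 1: W {2,5,6,8}->{2,5}; Y {3,4,5,6,7,8}->{5,6,8}; Z {3,4,6,8}->{3,4,6}
pass 2: no change
Fixpoint after 2 passes: D(X) = {2,5,7,8}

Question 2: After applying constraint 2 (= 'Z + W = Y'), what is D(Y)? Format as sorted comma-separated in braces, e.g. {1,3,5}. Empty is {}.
Constraint 1 (Y != Z) on D(Y)={3,4,5,6,7,8} D(Z)={3,4,6,8}: no change
Constraint 2 (Z + W = Y) on D(Z)={3,4,6,8} D(W)={2,5,6,8} D(Y)={3,4,5,6,7,8}: Z {3,4,6,8}->{3,4,6}; W {2,5,6,8}->{2,5}; Y {3,4,5,6,7,8}->{5,6,8}
So after constraint 2: D(Y) = {5,6,8}

Answer: {5,6,8}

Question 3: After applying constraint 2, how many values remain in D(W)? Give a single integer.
Answer: 2

Derivation:
Constraint 1 (Y != Z) on D(Y)={3,4,5,6,7,8} D(Z)={3,4,6,8}: no change
Constraint 2 (Z + W = Y) on D(Z)={3,4,6,8} D(W)={2,5,6,8} D(Y)={3,4,5,6,7,8}: Z {3,4,6,8}->{3,4,6}; W {2,5,6,8}->{2,5}; Y {3,4,5,6,7,8}->{5,6,8}
So after constraint 2: D(W)={2,5}, size = 2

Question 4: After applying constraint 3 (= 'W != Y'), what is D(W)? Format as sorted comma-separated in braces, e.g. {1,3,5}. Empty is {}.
Constraint 1 (Y != Z) on D(Y)={3,4,5,6,7,8} D(Z)={3,4,6,8}: no change
Constraint 2 (Z + W = Y) on D(Z)={3,4,6,8} D(W)={2,5,6,8} D(Y)={3,4,5,6,7,8}: Z {3,4,6,8}->{3,4,6}; W {2,5,6,8}->{2,5}; Y {3,4,5,6,7,8}->{5,6,8}
Constraint 3 (W != Y) on D(W)={2,5} D(Y)={5,6,8}: no change
So after constraint 3: D(W) = {2,5}

Answer: {2,5}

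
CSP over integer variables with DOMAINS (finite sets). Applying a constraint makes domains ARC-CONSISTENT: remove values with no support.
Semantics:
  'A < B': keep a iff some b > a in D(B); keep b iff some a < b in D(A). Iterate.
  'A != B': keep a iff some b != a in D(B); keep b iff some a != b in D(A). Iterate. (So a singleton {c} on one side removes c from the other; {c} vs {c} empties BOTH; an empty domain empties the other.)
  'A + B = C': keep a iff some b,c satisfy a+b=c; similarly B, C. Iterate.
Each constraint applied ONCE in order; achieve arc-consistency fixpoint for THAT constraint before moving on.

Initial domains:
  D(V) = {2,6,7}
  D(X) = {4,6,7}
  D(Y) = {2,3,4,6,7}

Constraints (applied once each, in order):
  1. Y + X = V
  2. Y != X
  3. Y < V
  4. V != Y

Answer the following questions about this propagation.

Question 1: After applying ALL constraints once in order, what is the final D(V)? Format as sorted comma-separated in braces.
Constraint 1 (Y + X = V) on D(Y)={2,3,4,6,7} D(X)={4,6,7} D(V)={2,6,7}: Y {2,3,4,6,7}->{2,3}; X {4,6,7}->{4}; V {2,6,7}->{6,7}
Constraint 2 (Y != X) on D(Y)={2,3} D(X)={4}: no change
Constraint 3 (Y < V) on D(Y)={2,3} D(V)={6,7}: no change
Constraint 4 (V != Y) on D(V)={6,7} D(Y)={2,3}: no change
So after all 4 constraints: D(V) = {6,7}

Answer: {6,7}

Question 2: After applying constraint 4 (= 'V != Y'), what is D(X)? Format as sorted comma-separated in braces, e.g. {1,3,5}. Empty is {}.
Constraint 1 (Y + X = V) on D(Y)={2,3,4,6,7} D(X)={4,6,7} D(V)={2,6,7}: Y {2,3,4,6,7}->{2,3}; X {4,6,7}->{4}; V {2,6,7}->{6,7}
Constraint 2 (Y != X) on D(Y)={2,3} D(X)={4}: no change
Constraint 3 (Y < V) on D(Y)={2,3} D(V)={6,7}: no change
Constraint 4 (V != Y) on D(V)={6,7} D(Y)={2,3}: no change
So after constraint 4: D(X) = {4}

Answer: {4}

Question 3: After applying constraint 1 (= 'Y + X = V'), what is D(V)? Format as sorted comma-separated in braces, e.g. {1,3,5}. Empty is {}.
Constraint 1 (Y + X = V) on D(Y)={2,3,4,6,7} D(X)={4,6,7} D(V)={2,6,7}: Y {2,3,4,6,7}->{2,3}; X {4,6,7}->{4}; V {2,6,7}->{6,7}
So after constraint 1: D(V) = {6,7}

Answer: {6,7}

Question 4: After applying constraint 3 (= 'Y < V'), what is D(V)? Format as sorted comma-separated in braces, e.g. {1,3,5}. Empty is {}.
Answer: {6,7}

Derivation:
Constraint 1 (Y + X = V) on D(Y)={2,3,4,6,7} D(X)={4,6,7} D(V)={2,6,7}: Y {2,3,4,6,7}->{2,3}; X {4,6,7}->{4}; V {2,6,7}->{6,7}
Constraint 2 (Y != X) on D(Y)={2,3} D(X)={4}: no change
Constraint 3 (Y < V) on D(Y)={2,3} D(V)={6,7}: no change
So after constraint 3: D(V) = {6,7}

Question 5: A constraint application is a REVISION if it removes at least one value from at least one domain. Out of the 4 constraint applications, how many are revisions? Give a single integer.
Constraint 1 (Y + X = V) on D(Y)={2,3,4,6,7} D(X)={4,6,7} D(V)={2,6,7}: Y {2,3,4,6,7}->{2,3}; X {4,6,7}->{4}; V {2,6,7}->{6,7} => REVISION
Constraint 2 (Y != X) on D(Y)={2,3} D(X)={4}: no change => not a revision
Constraint 3 (Y < V) on D(Y)={2,3} D(V)={6,7}: no change => not a revision
Constraint 4 (V != Y) on D(V)={6,7} D(Y)={2,3}: no change => not a revision
Total revisions = 1

Answer: 1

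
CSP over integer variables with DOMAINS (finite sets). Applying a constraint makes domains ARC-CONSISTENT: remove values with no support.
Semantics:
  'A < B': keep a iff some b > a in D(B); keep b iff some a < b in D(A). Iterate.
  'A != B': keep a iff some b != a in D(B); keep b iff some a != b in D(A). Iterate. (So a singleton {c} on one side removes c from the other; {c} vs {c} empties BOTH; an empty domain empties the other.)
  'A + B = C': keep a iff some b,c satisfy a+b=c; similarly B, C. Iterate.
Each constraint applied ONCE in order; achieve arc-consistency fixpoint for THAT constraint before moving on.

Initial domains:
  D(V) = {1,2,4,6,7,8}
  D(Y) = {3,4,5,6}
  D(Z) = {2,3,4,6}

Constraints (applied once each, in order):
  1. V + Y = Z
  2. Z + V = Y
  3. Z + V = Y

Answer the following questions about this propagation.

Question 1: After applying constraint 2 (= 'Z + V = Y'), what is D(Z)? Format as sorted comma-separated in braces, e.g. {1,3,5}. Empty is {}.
Answer: {4}

Derivation:
Constraint 1 (V + Y = Z) on D(V)={1,2,4,6,7,8} D(Y)={3,4,5,6} D(Z)={2,3,4,6}: V {1,2,4,6,7,8}->{1,2}; Y {3,4,5,6}->{3,4,5}; Z {2,3,4,6}->{4,6}
Constraint 2 (Z + V = Y) on D(Z)={4,6} D(V)={1,2} D(Y)={3,4,5}: Z {4,6}->{4}; V {1,2}->{1}; Y {3,4,5}->{5}
So after constraint 2: D(Z) = {4}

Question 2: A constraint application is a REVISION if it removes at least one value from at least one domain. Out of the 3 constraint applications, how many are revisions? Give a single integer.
Answer: 2

Derivation:
Constraint 1 (V + Y = Z) on D(V)={1,2,4,6,7,8} D(Y)={3,4,5,6} D(Z)={2,3,4,6}: V {1,2,4,6,7,8}->{1,2}; Y {3,4,5,6}->{3,4,5}; Z {2,3,4,6}->{4,6} => REVISION
Constraint 2 (Z + V = Y) on D(Z)={4,6} D(V)={1,2} D(Y)={3,4,5}: Z {4,6}->{4}; V {1,2}->{1}; Y {3,4,5}->{5} => REVISION
Constraint 3 (Z + V = Y) on D(Z)={4} D(V)={1} D(Y)={5}: no change => not a revision
Total revisions = 2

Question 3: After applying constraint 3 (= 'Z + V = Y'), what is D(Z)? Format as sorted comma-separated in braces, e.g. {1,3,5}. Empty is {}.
Constraint 1 (V + Y = Z) on D(V)={1,2,4,6,7,8} D(Y)={3,4,5,6} D(Z)={2,3,4,6}: V {1,2,4,6,7,8}->{1,2}; Y {3,4,5,6}->{3,4,5}; Z {2,3,4,6}->{4,6}
Constraint 2 (Z + V = Y) on D(Z)={4,6} D(V)={1,2} D(Y)={3,4,5}: Z {4,6}->{4}; V {1,2}->{1}; Y {3,4,5}->{5}
Constraint 3 (Z + V = Y) on D(Z)={4} D(V)={1} D(Y)={5}: no change
So after constraint 3: D(Z) = {4}

Answer: {4}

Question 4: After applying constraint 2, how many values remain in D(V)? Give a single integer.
Constraint 1 (V + Y = Z) on D(V)={1,2,4,6,7,8} D(Y)={3,4,5,6} D(Z)={2,3,4,6}: V {1,2,4,6,7,8}->{1,2}; Y {3,4,5,6}->{3,4,5}; Z {2,3,4,6}->{4,6}
Constraint 2 (Z + V = Y) on D(Z)={4,6} D(V)={1,2} D(Y)={3,4,5}: Z {4,6}->{4}; V {1,2}->{1}; Y {3,4,5}->{5}
So after constraint 2: D(V)={1}, size = 1

Answer: 1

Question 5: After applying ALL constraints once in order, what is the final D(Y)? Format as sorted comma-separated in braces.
Constraint 1 (V + Y = Z) on D(V)={1,2,4,6,7,8} D(Y)={3,4,5,6} D(Z)={2,3,4,6}: V {1,2,4,6,7,8}->{1,2}; Y {3,4,5,6}->{3,4,5}; Z {2,3,4,6}->{4,6}
Constraint 2 (Z + V = Y) on D(Z)={4,6} D(V)={1,2} D(Y)={3,4,5}: Z {4,6}->{4}; V {1,2}->{1}; Y {3,4,5}->{5}
Constraint 3 (Z + V = Y) on D(Z)={4} D(V)={1} D(Y)={5}: no change
So after all 3 constraints: D(Y) = {5}

Answer: {5}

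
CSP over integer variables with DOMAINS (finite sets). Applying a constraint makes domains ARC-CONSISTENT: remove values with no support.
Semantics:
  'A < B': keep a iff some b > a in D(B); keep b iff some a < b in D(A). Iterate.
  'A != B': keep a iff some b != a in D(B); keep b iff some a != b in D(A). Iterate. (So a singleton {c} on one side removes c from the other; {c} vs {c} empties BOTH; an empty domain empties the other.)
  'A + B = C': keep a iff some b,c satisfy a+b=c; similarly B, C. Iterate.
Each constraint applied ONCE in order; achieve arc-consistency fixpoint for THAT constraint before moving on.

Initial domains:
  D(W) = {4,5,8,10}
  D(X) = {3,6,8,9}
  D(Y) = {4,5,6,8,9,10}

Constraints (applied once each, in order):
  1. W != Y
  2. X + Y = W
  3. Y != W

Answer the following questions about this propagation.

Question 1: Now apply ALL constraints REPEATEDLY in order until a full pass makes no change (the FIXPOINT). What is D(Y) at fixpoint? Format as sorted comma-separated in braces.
Answer: {4,5}

Derivation:
pass 0 (initial): D(Y)={4,5,6,8,9,10}
pass 1: W {4,5,8,10}->{8,10}; X {3,6,8,9}->{3,6}; Y {4,5,6,8,9,10}->{4,5}
pass 2: no change
Fixpoint after 2 passes: D(Y) = {4,5}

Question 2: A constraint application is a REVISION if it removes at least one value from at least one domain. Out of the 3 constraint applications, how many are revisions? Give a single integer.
Constraint 1 (W != Y) on D(W)={4,5,8,10} D(Y)={4,5,6,8,9,10}: no change => not a revision
Constraint 2 (X + Y = W) on D(X)={3,6,8,9} D(Y)={4,5,6,8,9,10} D(W)={4,5,8,10}: X {3,6,8,9}->{3,6}; Y {4,5,6,8,9,10}->{4,5}; W {4,5,8,10}->{8,10} => REVISION
Constraint 3 (Y != W) on D(Y)={4,5} D(W)={8,10}: no change => not a revision
Total revisions = 1

Answer: 1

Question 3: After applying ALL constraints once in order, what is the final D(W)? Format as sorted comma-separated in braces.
Answer: {8,10}

Derivation:
Constraint 1 (W != Y) on D(W)={4,5,8,10} D(Y)={4,5,6,8,9,10}: no change
Constraint 2 (X + Y = W) on D(X)={3,6,8,9} D(Y)={4,5,6,8,9,10} D(W)={4,5,8,10}: X {3,6,8,9}->{3,6}; Y {4,5,6,8,9,10}->{4,5}; W {4,5,8,10}->{8,10}
Constraint 3 (Y != W) on D(Y)={4,5} D(W)={8,10}: no change
So after all 3 constraints: D(W) = {8,10}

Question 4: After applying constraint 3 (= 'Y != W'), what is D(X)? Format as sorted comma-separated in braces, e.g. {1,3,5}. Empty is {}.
Constraint 1 (W != Y) on D(W)={4,5,8,10} D(Y)={4,5,6,8,9,10}: no change
Constraint 2 (X + Y = W) on D(X)={3,6,8,9} D(Y)={4,5,6,8,9,10} D(W)={4,5,8,10}: X {3,6,8,9}->{3,6}; Y {4,5,6,8,9,10}->{4,5}; W {4,5,8,10}->{8,10}
Constraint 3 (Y != W) on D(Y)={4,5} D(W)={8,10}: no change
So after constraint 3: D(X) = {3,6}

Answer: {3,6}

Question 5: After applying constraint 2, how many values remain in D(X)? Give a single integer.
Answer: 2

Derivation:
Constraint 1 (W != Y) on D(W)={4,5,8,10} D(Y)={4,5,6,8,9,10}: no change
Constraint 2 (X + Y = W) on D(X)={3,6,8,9} D(Y)={4,5,6,8,9,10} D(W)={4,5,8,10}: X {3,6,8,9}->{3,6}; Y {4,5,6,8,9,10}->{4,5}; W {4,5,8,10}->{8,10}
So after constraint 2: D(X)={3,6}, size = 2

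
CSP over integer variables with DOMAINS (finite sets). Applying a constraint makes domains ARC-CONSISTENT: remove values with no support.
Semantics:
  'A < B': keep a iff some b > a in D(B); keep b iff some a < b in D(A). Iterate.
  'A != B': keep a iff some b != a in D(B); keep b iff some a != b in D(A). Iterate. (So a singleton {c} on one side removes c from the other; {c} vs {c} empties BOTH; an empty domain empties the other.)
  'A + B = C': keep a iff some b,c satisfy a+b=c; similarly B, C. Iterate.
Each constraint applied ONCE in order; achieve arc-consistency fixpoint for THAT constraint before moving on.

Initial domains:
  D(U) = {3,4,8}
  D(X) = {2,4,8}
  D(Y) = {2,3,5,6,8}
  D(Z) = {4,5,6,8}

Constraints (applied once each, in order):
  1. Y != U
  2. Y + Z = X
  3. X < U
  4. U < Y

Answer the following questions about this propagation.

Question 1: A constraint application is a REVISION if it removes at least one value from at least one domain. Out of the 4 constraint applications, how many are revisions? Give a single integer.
Answer: 3

Derivation:
Constraint 1 (Y != U) on D(Y)={2,3,5,6,8} D(U)={3,4,8}: no change => not a revision
Constraint 2 (Y + Z = X) on D(Y)={2,3,5,6,8} D(Z)={4,5,6,8} D(X)={2,4,8}: Y {2,3,5,6,8}->{2,3}; Z {4,5,6,8}->{5,6}; X {2,4,8}->{8} => REVISION
Constraint 3 (X < U) on D(X)={8} D(U)={3,4,8}: X {8}->{}; U {3,4,8}->{} => REVISION
Constraint 4 (U < Y) on D(U)={} D(Y)={2,3}: Y {2,3}->{} => REVISION
Total revisions = 3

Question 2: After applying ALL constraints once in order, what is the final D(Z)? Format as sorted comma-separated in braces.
Constraint 1 (Y != U) on D(Y)={2,3,5,6,8} D(U)={3,4,8}: no change
Constraint 2 (Y + Z = X) on D(Y)={2,3,5,6,8} D(Z)={4,5,6,8} D(X)={2,4,8}: Y {2,3,5,6,8}->{2,3}; Z {4,5,6,8}->{5,6}; X {2,4,8}->{8}
Constraint 3 (X < U) on D(X)={8} D(U)={3,4,8}: X {8}->{}; U {3,4,8}->{}
Constraint 4 (U < Y) on D(U)={} D(Y)={2,3}: Y {2,3}->{}
So after all 4 constraints: D(Z) = {5,6}

Answer: {5,6}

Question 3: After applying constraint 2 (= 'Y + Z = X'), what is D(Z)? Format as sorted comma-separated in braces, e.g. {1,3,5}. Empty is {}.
Answer: {5,6}

Derivation:
Constraint 1 (Y != U) on D(Y)={2,3,5,6,8} D(U)={3,4,8}: no change
Constraint 2 (Y + Z = X) on D(Y)={2,3,5,6,8} D(Z)={4,5,6,8} D(X)={2,4,8}: Y {2,3,5,6,8}->{2,3}; Z {4,5,6,8}->{5,6}; X {2,4,8}->{8}
So after constraint 2: D(Z) = {5,6}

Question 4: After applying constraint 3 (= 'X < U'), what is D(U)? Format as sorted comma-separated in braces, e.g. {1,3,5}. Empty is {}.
Constraint 1 (Y != U) on D(Y)={2,3,5,6,8} D(U)={3,4,8}: no change
Constraint 2 (Y + Z = X) on D(Y)={2,3,5,6,8} D(Z)={4,5,6,8} D(X)={2,4,8}: Y {2,3,5,6,8}->{2,3}; Z {4,5,6,8}->{5,6}; X {2,4,8}->{8}
Constraint 3 (X < U) on D(X)={8} D(U)={3,4,8}: X {8}->{}; U {3,4,8}->{}
So after constraint 3: D(U) = {}

Answer: {}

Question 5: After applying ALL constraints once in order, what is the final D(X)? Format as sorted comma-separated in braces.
Constraint 1 (Y != U) on D(Y)={2,3,5,6,8} D(U)={3,4,8}: no change
Constraint 2 (Y + Z = X) on D(Y)={2,3,5,6,8} D(Z)={4,5,6,8} D(X)={2,4,8}: Y {2,3,5,6,8}->{2,3}; Z {4,5,6,8}->{5,6}; X {2,4,8}->{8}
Constraint 3 (X < U) on D(X)={8} D(U)={3,4,8}: X {8}->{}; U {3,4,8}->{}
Constraint 4 (U < Y) on D(U)={} D(Y)={2,3}: Y {2,3}->{}
So after all 4 constraints: D(X) = {}

Answer: {}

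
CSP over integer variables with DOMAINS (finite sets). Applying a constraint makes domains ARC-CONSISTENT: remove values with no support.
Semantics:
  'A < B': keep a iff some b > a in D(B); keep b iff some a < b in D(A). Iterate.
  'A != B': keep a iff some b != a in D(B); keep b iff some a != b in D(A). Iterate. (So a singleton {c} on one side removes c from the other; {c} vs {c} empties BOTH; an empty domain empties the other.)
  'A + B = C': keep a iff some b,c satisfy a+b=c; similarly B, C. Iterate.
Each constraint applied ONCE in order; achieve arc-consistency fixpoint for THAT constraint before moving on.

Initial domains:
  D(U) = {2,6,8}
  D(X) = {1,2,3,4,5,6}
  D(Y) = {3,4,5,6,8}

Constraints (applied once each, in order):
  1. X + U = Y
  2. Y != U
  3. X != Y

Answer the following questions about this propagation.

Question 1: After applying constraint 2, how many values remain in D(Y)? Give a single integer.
Constraint 1 (X + U = Y) on D(X)={1,2,3,4,5,6} D(U)={2,6,8} D(Y)={3,4,5,6,8}: X {1,2,3,4,5,6}->{1,2,3,4,6}; U {2,6,8}->{2,6}
Constraint 2 (Y != U) on D(Y)={3,4,5,6,8} D(U)={2,6}: no change
So after constraint 2: D(Y)={3,4,5,6,8}, size = 5

Answer: 5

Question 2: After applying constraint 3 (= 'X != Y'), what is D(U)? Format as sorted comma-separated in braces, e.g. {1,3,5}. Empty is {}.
Answer: {2,6}

Derivation:
Constraint 1 (X + U = Y) on D(X)={1,2,3,4,5,6} D(U)={2,6,8} D(Y)={3,4,5,6,8}: X {1,2,3,4,5,6}->{1,2,3,4,6}; U {2,6,8}->{2,6}
Constraint 2 (Y != U) on D(Y)={3,4,5,6,8} D(U)={2,6}: no change
Constraint 3 (X != Y) on D(X)={1,2,3,4,6} D(Y)={3,4,5,6,8}: no change
So after constraint 3: D(U) = {2,6}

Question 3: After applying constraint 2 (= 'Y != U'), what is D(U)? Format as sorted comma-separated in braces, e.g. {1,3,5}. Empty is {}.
Constraint 1 (X + U = Y) on D(X)={1,2,3,4,5,6} D(U)={2,6,8} D(Y)={3,4,5,6,8}: X {1,2,3,4,5,6}->{1,2,3,4,6}; U {2,6,8}->{2,6}
Constraint 2 (Y != U) on D(Y)={3,4,5,6,8} D(U)={2,6}: no change
So after constraint 2: D(U) = {2,6}

Answer: {2,6}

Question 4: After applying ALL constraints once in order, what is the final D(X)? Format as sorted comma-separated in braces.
Constraint 1 (X + U = Y) on D(X)={1,2,3,4,5,6} D(U)={2,6,8} D(Y)={3,4,5,6,8}: X {1,2,3,4,5,6}->{1,2,3,4,6}; U {2,6,8}->{2,6}
Constraint 2 (Y != U) on D(Y)={3,4,5,6,8} D(U)={2,6}: no change
Constraint 3 (X != Y) on D(X)={1,2,3,4,6} D(Y)={3,4,5,6,8}: no change
So after all 3 constraints: D(X) = {1,2,3,4,6}

Answer: {1,2,3,4,6}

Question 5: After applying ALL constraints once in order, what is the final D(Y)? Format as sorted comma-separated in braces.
Answer: {3,4,5,6,8}

Derivation:
Constraint 1 (X + U = Y) on D(X)={1,2,3,4,5,6} D(U)={2,6,8} D(Y)={3,4,5,6,8}: X {1,2,3,4,5,6}->{1,2,3,4,6}; U {2,6,8}->{2,6}
Constraint 2 (Y != U) on D(Y)={3,4,5,6,8} D(U)={2,6}: no change
Constraint 3 (X != Y) on D(X)={1,2,3,4,6} D(Y)={3,4,5,6,8}: no change
So after all 3 constraints: D(Y) = {3,4,5,6,8}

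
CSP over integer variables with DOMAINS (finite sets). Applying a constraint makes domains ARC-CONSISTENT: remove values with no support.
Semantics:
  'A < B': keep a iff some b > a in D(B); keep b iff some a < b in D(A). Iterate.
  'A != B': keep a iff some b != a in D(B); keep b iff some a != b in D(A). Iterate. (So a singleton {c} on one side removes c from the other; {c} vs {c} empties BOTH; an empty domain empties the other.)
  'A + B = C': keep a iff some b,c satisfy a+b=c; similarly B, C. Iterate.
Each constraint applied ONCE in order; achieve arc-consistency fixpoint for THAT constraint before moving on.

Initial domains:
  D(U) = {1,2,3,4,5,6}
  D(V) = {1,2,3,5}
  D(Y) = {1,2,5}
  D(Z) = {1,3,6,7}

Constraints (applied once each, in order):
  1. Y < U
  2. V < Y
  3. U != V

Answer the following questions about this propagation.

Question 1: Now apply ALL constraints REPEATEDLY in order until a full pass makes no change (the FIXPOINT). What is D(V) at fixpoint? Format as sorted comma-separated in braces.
Answer: {1,2,3}

Derivation:
pass 0 (initial): D(V)={1,2,3,5}
pass 1: U {1,2,3,4,5,6}->{2,3,4,5,6}; V {1,2,3,5}->{1,2,3}; Y {1,2,5}->{2,5}
pass 2: U {2,3,4,5,6}->{3,4,5,6}
pass 3: no change
Fixpoint after 3 passes: D(V) = {1,2,3}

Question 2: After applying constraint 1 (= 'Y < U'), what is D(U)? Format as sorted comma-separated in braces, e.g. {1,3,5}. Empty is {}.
Constraint 1 (Y < U) on D(Y)={1,2,5} D(U)={1,2,3,4,5,6}: U {1,2,3,4,5,6}->{2,3,4,5,6}
So after constraint 1: D(U) = {2,3,4,5,6}

Answer: {2,3,4,5,6}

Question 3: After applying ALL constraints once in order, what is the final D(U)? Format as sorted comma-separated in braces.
Answer: {2,3,4,5,6}

Derivation:
Constraint 1 (Y < U) on D(Y)={1,2,5} D(U)={1,2,3,4,5,6}: U {1,2,3,4,5,6}->{2,3,4,5,6}
Constraint 2 (V < Y) on D(V)={1,2,3,5} D(Y)={1,2,5}: V {1,2,3,5}->{1,2,3}; Y {1,2,5}->{2,5}
Constraint 3 (U != V) on D(U)={2,3,4,5,6} D(V)={1,2,3}: no change
So after all 3 constraints: D(U) = {2,3,4,5,6}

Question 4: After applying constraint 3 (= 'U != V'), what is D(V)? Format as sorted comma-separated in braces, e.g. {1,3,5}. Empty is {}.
Answer: {1,2,3}

Derivation:
Constraint 1 (Y < U) on D(Y)={1,2,5} D(U)={1,2,3,4,5,6}: U {1,2,3,4,5,6}->{2,3,4,5,6}
Constraint 2 (V < Y) on D(V)={1,2,3,5} D(Y)={1,2,5}: V {1,2,3,5}->{1,2,3}; Y {1,2,5}->{2,5}
Constraint 3 (U != V) on D(U)={2,3,4,5,6} D(V)={1,2,3}: no change
So after constraint 3: D(V) = {1,2,3}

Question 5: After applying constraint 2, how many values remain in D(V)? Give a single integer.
Constraint 1 (Y < U) on D(Y)={1,2,5} D(U)={1,2,3,4,5,6}: U {1,2,3,4,5,6}->{2,3,4,5,6}
Constraint 2 (V < Y) on D(V)={1,2,3,5} D(Y)={1,2,5}: V {1,2,3,5}->{1,2,3}; Y {1,2,5}->{2,5}
So after constraint 2: D(V)={1,2,3}, size = 3

Answer: 3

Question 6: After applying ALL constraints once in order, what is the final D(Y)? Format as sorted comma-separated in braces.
Answer: {2,5}

Derivation:
Constraint 1 (Y < U) on D(Y)={1,2,5} D(U)={1,2,3,4,5,6}: U {1,2,3,4,5,6}->{2,3,4,5,6}
Constraint 2 (V < Y) on D(V)={1,2,3,5} D(Y)={1,2,5}: V {1,2,3,5}->{1,2,3}; Y {1,2,5}->{2,5}
Constraint 3 (U != V) on D(U)={2,3,4,5,6} D(V)={1,2,3}: no change
So after all 3 constraints: D(Y) = {2,5}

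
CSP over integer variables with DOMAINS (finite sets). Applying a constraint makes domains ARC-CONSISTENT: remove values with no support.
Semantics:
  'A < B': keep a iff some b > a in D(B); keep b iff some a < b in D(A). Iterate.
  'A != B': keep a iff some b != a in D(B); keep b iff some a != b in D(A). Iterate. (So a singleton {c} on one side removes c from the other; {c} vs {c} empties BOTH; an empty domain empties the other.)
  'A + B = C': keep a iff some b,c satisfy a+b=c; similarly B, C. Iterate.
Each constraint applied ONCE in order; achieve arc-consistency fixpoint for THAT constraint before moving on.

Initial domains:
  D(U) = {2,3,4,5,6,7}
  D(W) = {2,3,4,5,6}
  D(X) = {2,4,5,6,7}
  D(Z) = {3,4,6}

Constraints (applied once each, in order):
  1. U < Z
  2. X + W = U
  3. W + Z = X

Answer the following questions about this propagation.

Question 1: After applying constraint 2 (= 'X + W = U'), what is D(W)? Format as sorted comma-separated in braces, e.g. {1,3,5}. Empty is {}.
Answer: {2,3}

Derivation:
Constraint 1 (U < Z) on D(U)={2,3,4,5,6,7} D(Z)={3,4,6}: U {2,3,4,5,6,7}->{2,3,4,5}
Constraint 2 (X + W = U) on D(X)={2,4,5,6,7} D(W)={2,3,4,5,6} D(U)={2,3,4,5}: X {2,4,5,6,7}->{2}; W {2,3,4,5,6}->{2,3}; U {2,3,4,5}->{4,5}
So after constraint 2: D(W) = {2,3}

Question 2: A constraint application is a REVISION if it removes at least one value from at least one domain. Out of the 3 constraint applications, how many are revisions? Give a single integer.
Answer: 3

Derivation:
Constraint 1 (U < Z) on D(U)={2,3,4,5,6,7} D(Z)={3,4,6}: U {2,3,4,5,6,7}->{2,3,4,5} => REVISION
Constraint 2 (X + W = U) on D(X)={2,4,5,6,7} D(W)={2,3,4,5,6} D(U)={2,3,4,5}: X {2,4,5,6,7}->{2}; W {2,3,4,5,6}->{2,3}; U {2,3,4,5}->{4,5} => REVISION
Constraint 3 (W + Z = X) on D(W)={2,3} D(Z)={3,4,6} D(X)={2}: W {2,3}->{}; Z {3,4,6}->{}; X {2}->{} => REVISION
Total revisions = 3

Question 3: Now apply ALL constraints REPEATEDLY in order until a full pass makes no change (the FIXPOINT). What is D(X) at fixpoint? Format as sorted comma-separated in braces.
pass 0 (initial): D(X)={2,4,5,6,7}
pass 1: U {2,3,4,5,6,7}->{4,5}; W {2,3,4,5,6}->{}; X {2,4,5,6,7}->{}; Z {3,4,6}->{}
pass 2: U {4,5}->{}
pass 3: no change
Fixpoint after 3 passes: D(X) = {}

Answer: {}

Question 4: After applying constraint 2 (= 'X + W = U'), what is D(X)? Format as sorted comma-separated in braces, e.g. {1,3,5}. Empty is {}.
Constraint 1 (U < Z) on D(U)={2,3,4,5,6,7} D(Z)={3,4,6}: U {2,3,4,5,6,7}->{2,3,4,5}
Constraint 2 (X + W = U) on D(X)={2,4,5,6,7} D(W)={2,3,4,5,6} D(U)={2,3,4,5}: X {2,4,5,6,7}->{2}; W {2,3,4,5,6}->{2,3}; U {2,3,4,5}->{4,5}
So after constraint 2: D(X) = {2}

Answer: {2}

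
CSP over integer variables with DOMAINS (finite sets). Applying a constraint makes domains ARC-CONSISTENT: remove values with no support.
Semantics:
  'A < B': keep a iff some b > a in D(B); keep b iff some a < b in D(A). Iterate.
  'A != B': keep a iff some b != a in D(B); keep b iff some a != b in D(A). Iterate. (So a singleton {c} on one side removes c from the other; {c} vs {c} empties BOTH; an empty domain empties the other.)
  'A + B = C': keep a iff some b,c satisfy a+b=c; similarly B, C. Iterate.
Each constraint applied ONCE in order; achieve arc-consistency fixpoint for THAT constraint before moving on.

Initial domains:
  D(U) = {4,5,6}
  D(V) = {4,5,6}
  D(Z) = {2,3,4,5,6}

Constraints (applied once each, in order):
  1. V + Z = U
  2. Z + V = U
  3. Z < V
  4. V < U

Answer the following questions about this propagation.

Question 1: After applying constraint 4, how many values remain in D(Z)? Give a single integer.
Constraint 1 (V + Z = U) on D(V)={4,5,6} D(Z)={2,3,4,5,6} D(U)={4,5,6}: V {4,5,6}->{4}; Z {2,3,4,5,6}->{2}; U {4,5,6}->{6}
Constraint 2 (Z + V = U) on D(Z)={2} D(V)={4} D(U)={6}: no change
Constraint 3 (Z < V) on D(Z)={2} D(V)={4}: no change
Constraint 4 (V < U) on D(V)={4} D(U)={6}: no change
So after constraint 4: D(Z)={2}, size = 1

Answer: 1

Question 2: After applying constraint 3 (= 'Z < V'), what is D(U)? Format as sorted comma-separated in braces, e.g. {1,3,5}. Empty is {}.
Answer: {6}

Derivation:
Constraint 1 (V + Z = U) on D(V)={4,5,6} D(Z)={2,3,4,5,6} D(U)={4,5,6}: V {4,5,6}->{4}; Z {2,3,4,5,6}->{2}; U {4,5,6}->{6}
Constraint 2 (Z + V = U) on D(Z)={2} D(V)={4} D(U)={6}: no change
Constraint 3 (Z < V) on D(Z)={2} D(V)={4}: no change
So after constraint 3: D(U) = {6}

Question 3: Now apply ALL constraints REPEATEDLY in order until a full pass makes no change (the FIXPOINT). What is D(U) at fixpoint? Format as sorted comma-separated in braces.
Answer: {6}

Derivation:
pass 0 (initial): D(U)={4,5,6}
pass 1: U {4,5,6}->{6}; V {4,5,6}->{4}; Z {2,3,4,5,6}->{2}
pass 2: no change
Fixpoint after 2 passes: D(U) = {6}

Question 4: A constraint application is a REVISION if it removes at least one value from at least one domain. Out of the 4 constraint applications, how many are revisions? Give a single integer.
Constraint 1 (V + Z = U) on D(V)={4,5,6} D(Z)={2,3,4,5,6} D(U)={4,5,6}: V {4,5,6}->{4}; Z {2,3,4,5,6}->{2}; U {4,5,6}->{6} => REVISION
Constraint 2 (Z + V = U) on D(Z)={2} D(V)={4} D(U)={6}: no change => not a revision
Constraint 3 (Z < V) on D(Z)={2} D(V)={4}: no change => not a revision
Constraint 4 (V < U) on D(V)={4} D(U)={6}: no change => not a revision
Total revisions = 1

Answer: 1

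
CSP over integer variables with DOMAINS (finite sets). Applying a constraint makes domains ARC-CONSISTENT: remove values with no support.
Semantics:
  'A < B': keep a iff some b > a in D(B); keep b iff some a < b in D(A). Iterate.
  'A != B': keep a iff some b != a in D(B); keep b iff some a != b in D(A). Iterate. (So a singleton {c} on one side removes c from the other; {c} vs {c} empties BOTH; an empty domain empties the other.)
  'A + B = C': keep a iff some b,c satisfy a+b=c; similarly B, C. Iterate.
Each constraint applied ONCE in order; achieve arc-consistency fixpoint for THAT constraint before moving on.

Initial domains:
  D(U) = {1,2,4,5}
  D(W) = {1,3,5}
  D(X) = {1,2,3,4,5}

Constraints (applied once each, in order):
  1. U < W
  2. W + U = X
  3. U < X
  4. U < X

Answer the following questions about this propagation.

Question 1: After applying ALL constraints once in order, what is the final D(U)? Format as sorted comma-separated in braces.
Answer: {1,2}

Derivation:
Constraint 1 (U < W) on D(U)={1,2,4,5} D(W)={1,3,5}: U {1,2,4,5}->{1,2,4}; W {1,3,5}->{3,5}
Constraint 2 (W + U = X) on D(W)={3,5} D(U)={1,2,4} D(X)={1,2,3,4,5}: W {3,5}->{3}; U {1,2,4}->{1,2}; X {1,2,3,4,5}->{4,5}
Constraint 3 (U < X) on D(U)={1,2} D(X)={4,5}: no change
Constraint 4 (U < X) on D(U)={1,2} D(X)={4,5}: no change
So after all 4 constraints: D(U) = {1,2}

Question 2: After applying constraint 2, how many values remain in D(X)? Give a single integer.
Constraint 1 (U < W) on D(U)={1,2,4,5} D(W)={1,3,5}: U {1,2,4,5}->{1,2,4}; W {1,3,5}->{3,5}
Constraint 2 (W + U = X) on D(W)={3,5} D(U)={1,2,4} D(X)={1,2,3,4,5}: W {3,5}->{3}; U {1,2,4}->{1,2}; X {1,2,3,4,5}->{4,5}
So after constraint 2: D(X)={4,5}, size = 2

Answer: 2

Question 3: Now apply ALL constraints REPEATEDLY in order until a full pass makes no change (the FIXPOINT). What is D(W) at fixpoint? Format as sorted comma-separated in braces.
Answer: {3}

Derivation:
pass 0 (initial): D(W)={1,3,5}
pass 1: U {1,2,4,5}->{1,2}; W {1,3,5}->{3}; X {1,2,3,4,5}->{4,5}
pass 2: no change
Fixpoint after 2 passes: D(W) = {3}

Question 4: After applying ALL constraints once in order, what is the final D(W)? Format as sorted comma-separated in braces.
Answer: {3}

Derivation:
Constraint 1 (U < W) on D(U)={1,2,4,5} D(W)={1,3,5}: U {1,2,4,5}->{1,2,4}; W {1,3,5}->{3,5}
Constraint 2 (W + U = X) on D(W)={3,5} D(U)={1,2,4} D(X)={1,2,3,4,5}: W {3,5}->{3}; U {1,2,4}->{1,2}; X {1,2,3,4,5}->{4,5}
Constraint 3 (U < X) on D(U)={1,2} D(X)={4,5}: no change
Constraint 4 (U < X) on D(U)={1,2} D(X)={4,5}: no change
So after all 4 constraints: D(W) = {3}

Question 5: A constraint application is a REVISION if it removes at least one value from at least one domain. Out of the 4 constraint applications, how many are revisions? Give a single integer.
Constraint 1 (U < W) on D(U)={1,2,4,5} D(W)={1,3,5}: U {1,2,4,5}->{1,2,4}; W {1,3,5}->{3,5} => REVISION
Constraint 2 (W + U = X) on D(W)={3,5} D(U)={1,2,4} D(X)={1,2,3,4,5}: W {3,5}->{3}; U {1,2,4}->{1,2}; X {1,2,3,4,5}->{4,5} => REVISION
Constraint 3 (U < X) on D(U)={1,2} D(X)={4,5}: no change => not a revision
Constraint 4 (U < X) on D(U)={1,2} D(X)={4,5}: no change => not a revision
Total revisions = 2

Answer: 2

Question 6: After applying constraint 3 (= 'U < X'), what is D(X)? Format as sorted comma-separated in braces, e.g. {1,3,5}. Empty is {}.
Answer: {4,5}

Derivation:
Constraint 1 (U < W) on D(U)={1,2,4,5} D(W)={1,3,5}: U {1,2,4,5}->{1,2,4}; W {1,3,5}->{3,5}
Constraint 2 (W + U = X) on D(W)={3,5} D(U)={1,2,4} D(X)={1,2,3,4,5}: W {3,5}->{3}; U {1,2,4}->{1,2}; X {1,2,3,4,5}->{4,5}
Constraint 3 (U < X) on D(U)={1,2} D(X)={4,5}: no change
So after constraint 3: D(X) = {4,5}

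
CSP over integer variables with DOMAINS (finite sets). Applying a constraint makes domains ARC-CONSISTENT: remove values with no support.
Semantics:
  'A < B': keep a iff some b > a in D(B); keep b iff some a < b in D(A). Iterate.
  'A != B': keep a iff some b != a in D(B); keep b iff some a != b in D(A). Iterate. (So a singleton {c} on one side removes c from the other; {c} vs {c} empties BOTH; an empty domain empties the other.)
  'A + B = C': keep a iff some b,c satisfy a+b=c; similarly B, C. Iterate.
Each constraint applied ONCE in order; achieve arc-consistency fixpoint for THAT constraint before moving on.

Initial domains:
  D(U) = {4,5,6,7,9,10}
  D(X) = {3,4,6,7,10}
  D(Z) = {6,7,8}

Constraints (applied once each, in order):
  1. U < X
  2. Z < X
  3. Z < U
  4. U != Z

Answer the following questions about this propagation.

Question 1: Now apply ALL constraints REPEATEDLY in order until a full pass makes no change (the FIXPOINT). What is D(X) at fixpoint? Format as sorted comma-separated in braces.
Answer: {10}

Derivation:
pass 0 (initial): D(X)={3,4,6,7,10}
pass 1: U {4,5,6,7,9,10}->{7,9}; X {3,4,6,7,10}->{7,10}
pass 2: X {7,10}->{10}
pass 3: no change
Fixpoint after 3 passes: D(X) = {10}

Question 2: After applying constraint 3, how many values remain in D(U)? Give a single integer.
Answer: 2

Derivation:
Constraint 1 (U < X) on D(U)={4,5,6,7,9,10} D(X)={3,4,6,7,10}: U {4,5,6,7,9,10}->{4,5,6,7,9}; X {3,4,6,7,10}->{6,7,10}
Constraint 2 (Z < X) on D(Z)={6,7,8} D(X)={6,7,10}: X {6,7,10}->{7,10}
Constraint 3 (Z < U) on D(Z)={6,7,8} D(U)={4,5,6,7,9}: U {4,5,6,7,9}->{7,9}
So after constraint 3: D(U)={7,9}, size = 2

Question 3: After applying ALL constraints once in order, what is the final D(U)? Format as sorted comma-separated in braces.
Constraint 1 (U < X) on D(U)={4,5,6,7,9,10} D(X)={3,4,6,7,10}: U {4,5,6,7,9,10}->{4,5,6,7,9}; X {3,4,6,7,10}->{6,7,10}
Constraint 2 (Z < X) on D(Z)={6,7,8} D(X)={6,7,10}: X {6,7,10}->{7,10}
Constraint 3 (Z < U) on D(Z)={6,7,8} D(U)={4,5,6,7,9}: U {4,5,6,7,9}->{7,9}
Constraint 4 (U != Z) on D(U)={7,9} D(Z)={6,7,8}: no change
So after all 4 constraints: D(U) = {7,9}

Answer: {7,9}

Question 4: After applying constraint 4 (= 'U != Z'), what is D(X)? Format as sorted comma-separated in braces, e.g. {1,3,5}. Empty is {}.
Answer: {7,10}

Derivation:
Constraint 1 (U < X) on D(U)={4,5,6,7,9,10} D(X)={3,4,6,7,10}: U {4,5,6,7,9,10}->{4,5,6,7,9}; X {3,4,6,7,10}->{6,7,10}
Constraint 2 (Z < X) on D(Z)={6,7,8} D(X)={6,7,10}: X {6,7,10}->{7,10}
Constraint 3 (Z < U) on D(Z)={6,7,8} D(U)={4,5,6,7,9}: U {4,5,6,7,9}->{7,9}
Constraint 4 (U != Z) on D(U)={7,9} D(Z)={6,7,8}: no change
So after constraint 4: D(X) = {7,10}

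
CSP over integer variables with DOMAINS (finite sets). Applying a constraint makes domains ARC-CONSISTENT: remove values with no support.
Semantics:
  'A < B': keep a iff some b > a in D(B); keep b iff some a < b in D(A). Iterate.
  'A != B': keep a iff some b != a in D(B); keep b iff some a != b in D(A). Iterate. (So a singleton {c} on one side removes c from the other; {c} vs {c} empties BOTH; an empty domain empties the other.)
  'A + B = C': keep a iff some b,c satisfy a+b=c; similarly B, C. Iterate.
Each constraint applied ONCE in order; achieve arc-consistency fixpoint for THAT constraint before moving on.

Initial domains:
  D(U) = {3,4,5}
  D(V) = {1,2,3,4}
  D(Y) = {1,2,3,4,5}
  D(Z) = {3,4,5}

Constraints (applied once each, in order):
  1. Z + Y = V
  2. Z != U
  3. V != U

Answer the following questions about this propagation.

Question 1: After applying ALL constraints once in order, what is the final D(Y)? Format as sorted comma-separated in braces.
Answer: {1}

Derivation:
Constraint 1 (Z + Y = V) on D(Z)={3,4,5} D(Y)={1,2,3,4,5} D(V)={1,2,3,4}: Z {3,4,5}->{3}; Y {1,2,3,4,5}->{1}; V {1,2,3,4}->{4}
Constraint 2 (Z != U) on D(Z)={3} D(U)={3,4,5}: U {3,4,5}->{4,5}
Constraint 3 (V != U) on D(V)={4} D(U)={4,5}: U {4,5}->{5}
So after all 3 constraints: D(Y) = {1}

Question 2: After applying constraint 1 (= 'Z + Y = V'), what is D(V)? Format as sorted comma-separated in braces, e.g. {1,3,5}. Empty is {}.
Constraint 1 (Z + Y = V) on D(Z)={3,4,5} D(Y)={1,2,3,4,5} D(V)={1,2,3,4}: Z {3,4,5}->{3}; Y {1,2,3,4,5}->{1}; V {1,2,3,4}->{4}
So after constraint 1: D(V) = {4}

Answer: {4}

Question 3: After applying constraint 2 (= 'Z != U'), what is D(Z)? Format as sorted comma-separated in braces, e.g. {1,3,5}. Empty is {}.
Answer: {3}

Derivation:
Constraint 1 (Z + Y = V) on D(Z)={3,4,5} D(Y)={1,2,3,4,5} D(V)={1,2,3,4}: Z {3,4,5}->{3}; Y {1,2,3,4,5}->{1}; V {1,2,3,4}->{4}
Constraint 2 (Z != U) on D(Z)={3} D(U)={3,4,5}: U {3,4,5}->{4,5}
So after constraint 2: D(Z) = {3}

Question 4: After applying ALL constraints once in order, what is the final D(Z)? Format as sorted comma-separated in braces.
Answer: {3}

Derivation:
Constraint 1 (Z + Y = V) on D(Z)={3,4,5} D(Y)={1,2,3,4,5} D(V)={1,2,3,4}: Z {3,4,5}->{3}; Y {1,2,3,4,5}->{1}; V {1,2,3,4}->{4}
Constraint 2 (Z != U) on D(Z)={3} D(U)={3,4,5}: U {3,4,5}->{4,5}
Constraint 3 (V != U) on D(V)={4} D(U)={4,5}: U {4,5}->{5}
So after all 3 constraints: D(Z) = {3}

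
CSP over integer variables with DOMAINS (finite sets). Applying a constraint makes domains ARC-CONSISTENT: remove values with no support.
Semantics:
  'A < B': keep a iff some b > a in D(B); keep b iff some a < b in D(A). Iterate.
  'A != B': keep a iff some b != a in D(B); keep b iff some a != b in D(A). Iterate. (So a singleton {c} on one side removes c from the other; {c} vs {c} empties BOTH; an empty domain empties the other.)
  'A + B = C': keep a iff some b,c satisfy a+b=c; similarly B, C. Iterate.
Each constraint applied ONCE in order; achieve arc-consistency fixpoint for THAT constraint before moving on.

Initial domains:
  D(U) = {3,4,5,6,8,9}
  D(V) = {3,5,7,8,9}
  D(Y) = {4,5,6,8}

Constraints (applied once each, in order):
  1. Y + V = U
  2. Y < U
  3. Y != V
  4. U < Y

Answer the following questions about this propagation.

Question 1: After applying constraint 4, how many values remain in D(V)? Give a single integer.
Answer: 2

Derivation:
Constraint 1 (Y + V = U) on D(Y)={4,5,6,8} D(V)={3,5,7,8,9} D(U)={3,4,5,6,8,9}: Y {4,5,6,8}->{4,5,6}; V {3,5,7,8,9}->{3,5}; U {3,4,5,6,8,9}->{8,9}
Constraint 2 (Y < U) on D(Y)={4,5,6} D(U)={8,9}: no change
Constraint 3 (Y != V) on D(Y)={4,5,6} D(V)={3,5}: no change
Constraint 4 (U < Y) on D(U)={8,9} D(Y)={4,5,6}: U {8,9}->{}; Y {4,5,6}->{}
So after constraint 4: D(V)={3,5}, size = 2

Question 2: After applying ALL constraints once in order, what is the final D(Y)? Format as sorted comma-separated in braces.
Constraint 1 (Y + V = U) on D(Y)={4,5,6,8} D(V)={3,5,7,8,9} D(U)={3,4,5,6,8,9}: Y {4,5,6,8}->{4,5,6}; V {3,5,7,8,9}->{3,5}; U {3,4,5,6,8,9}->{8,9}
Constraint 2 (Y < U) on D(Y)={4,5,6} D(U)={8,9}: no change
Constraint 3 (Y != V) on D(Y)={4,5,6} D(V)={3,5}: no change
Constraint 4 (U < Y) on D(U)={8,9} D(Y)={4,5,6}: U {8,9}->{}; Y {4,5,6}->{}
So after all 4 constraints: D(Y) = {}

Answer: {}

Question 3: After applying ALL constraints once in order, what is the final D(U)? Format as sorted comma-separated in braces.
Answer: {}

Derivation:
Constraint 1 (Y + V = U) on D(Y)={4,5,6,8} D(V)={3,5,7,8,9} D(U)={3,4,5,6,8,9}: Y {4,5,6,8}->{4,5,6}; V {3,5,7,8,9}->{3,5}; U {3,4,5,6,8,9}->{8,9}
Constraint 2 (Y < U) on D(Y)={4,5,6} D(U)={8,9}: no change
Constraint 3 (Y != V) on D(Y)={4,5,6} D(V)={3,5}: no change
Constraint 4 (U < Y) on D(U)={8,9} D(Y)={4,5,6}: U {8,9}->{}; Y {4,5,6}->{}
So after all 4 constraints: D(U) = {}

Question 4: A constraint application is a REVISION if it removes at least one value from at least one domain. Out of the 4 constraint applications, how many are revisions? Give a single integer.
Answer: 2

Derivation:
Constraint 1 (Y + V = U) on D(Y)={4,5,6,8} D(V)={3,5,7,8,9} D(U)={3,4,5,6,8,9}: Y {4,5,6,8}->{4,5,6}; V {3,5,7,8,9}->{3,5}; U {3,4,5,6,8,9}->{8,9} => REVISION
Constraint 2 (Y < U) on D(Y)={4,5,6} D(U)={8,9}: no change => not a revision
Constraint 3 (Y != V) on D(Y)={4,5,6} D(V)={3,5}: no change => not a revision
Constraint 4 (U < Y) on D(U)={8,9} D(Y)={4,5,6}: U {8,9}->{}; Y {4,5,6}->{} => REVISION
Total revisions = 2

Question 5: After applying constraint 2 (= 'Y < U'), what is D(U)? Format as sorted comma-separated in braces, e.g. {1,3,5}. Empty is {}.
Answer: {8,9}

Derivation:
Constraint 1 (Y + V = U) on D(Y)={4,5,6,8} D(V)={3,5,7,8,9} D(U)={3,4,5,6,8,9}: Y {4,5,6,8}->{4,5,6}; V {3,5,7,8,9}->{3,5}; U {3,4,5,6,8,9}->{8,9}
Constraint 2 (Y < U) on D(Y)={4,5,6} D(U)={8,9}: no change
So after constraint 2: D(U) = {8,9}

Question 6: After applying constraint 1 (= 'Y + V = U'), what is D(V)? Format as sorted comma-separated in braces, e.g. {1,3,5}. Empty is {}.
Constraint 1 (Y + V = U) on D(Y)={4,5,6,8} D(V)={3,5,7,8,9} D(U)={3,4,5,6,8,9}: Y {4,5,6,8}->{4,5,6}; V {3,5,7,8,9}->{3,5}; U {3,4,5,6,8,9}->{8,9}
So after constraint 1: D(V) = {3,5}

Answer: {3,5}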